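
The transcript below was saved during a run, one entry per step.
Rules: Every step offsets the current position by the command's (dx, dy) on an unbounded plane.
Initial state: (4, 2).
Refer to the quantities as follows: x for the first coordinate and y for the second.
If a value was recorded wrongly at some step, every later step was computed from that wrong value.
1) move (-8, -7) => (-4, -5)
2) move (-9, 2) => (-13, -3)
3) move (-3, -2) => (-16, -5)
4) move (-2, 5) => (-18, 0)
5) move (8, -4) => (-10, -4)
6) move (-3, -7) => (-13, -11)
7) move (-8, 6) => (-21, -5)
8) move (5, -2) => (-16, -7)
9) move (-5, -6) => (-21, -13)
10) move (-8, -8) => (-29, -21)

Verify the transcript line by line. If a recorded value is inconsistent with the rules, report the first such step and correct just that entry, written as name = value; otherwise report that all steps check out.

Step 1: x = 4 + (-8) = -4, y = 2 + (-7) = -5 — checks out.
Step 2: x = -4 + (-9) = -13, y = -5 + (2) = -3 — checks out.
Step 3: x = -13 + (-3) = -16, y = -3 + (-2) = -5 — exactly as logged.
Step 4: x = -16 + (-2) = -18, y = -5 + (5) = 0 — in agreement.
Step 5: x = -18 + (8) = -10, y = 0 + (-4) = -4 — in agreement.
Step 6: x = -10 + (-3) = -13, y = -4 + (-7) = -11 — confirmed correct.
Step 7: x = -13 + (-8) = -21, y = -11 + (6) = -5 — no discrepancy.
Step 8: x = -21 + (5) = -16, y = -5 + (-2) = -7 — consistent with the transcript.
Step 9: x = -16 + (-5) = -21, y = -7 + (-6) = -13 — no discrepancy.
Step 10: x = -21 + (-8) = -29, y = -13 + (-8) = -21 — no discrepancy.
Nothing is out of place; the run is error-free.

no error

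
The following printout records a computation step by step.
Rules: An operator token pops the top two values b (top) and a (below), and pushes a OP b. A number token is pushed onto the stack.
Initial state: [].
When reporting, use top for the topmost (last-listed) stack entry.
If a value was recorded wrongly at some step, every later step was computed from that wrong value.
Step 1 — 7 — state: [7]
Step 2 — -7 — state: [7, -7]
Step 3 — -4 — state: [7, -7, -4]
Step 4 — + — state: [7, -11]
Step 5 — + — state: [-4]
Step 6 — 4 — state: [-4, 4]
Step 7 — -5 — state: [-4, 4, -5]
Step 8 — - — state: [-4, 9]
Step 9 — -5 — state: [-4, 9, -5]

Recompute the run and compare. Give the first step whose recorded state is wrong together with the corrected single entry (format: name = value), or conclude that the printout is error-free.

no error

Recomputing the run from the initial state:
step 1: [7]
step 2: [7, -7]
step 3: [7, -7, -4]
step 4: [7, -11]
step 5: [-4]
step 6: [-4, 4]
step 7: [-4, 4, -5]
step 8: [-4, 9]
step 9: [-4, 9, -5]
This matches the printout at every step.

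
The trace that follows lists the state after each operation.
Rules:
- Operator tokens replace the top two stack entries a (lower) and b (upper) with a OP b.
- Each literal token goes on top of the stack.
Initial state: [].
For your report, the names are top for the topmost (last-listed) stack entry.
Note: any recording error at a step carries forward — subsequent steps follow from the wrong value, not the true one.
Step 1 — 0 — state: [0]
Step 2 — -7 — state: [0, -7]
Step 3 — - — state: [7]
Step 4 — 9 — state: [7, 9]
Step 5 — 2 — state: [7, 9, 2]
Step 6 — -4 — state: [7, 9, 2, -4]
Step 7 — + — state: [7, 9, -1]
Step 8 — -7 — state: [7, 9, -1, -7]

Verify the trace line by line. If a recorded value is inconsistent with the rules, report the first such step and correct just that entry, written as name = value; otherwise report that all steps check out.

step 7, top = -2

Recomputing the run from the initial state:
step 1: [0]
step 2: [0, -7]
step 3: [7]
step 4: [7, 9]
step 5: [7, 9, 2]
step 6: [7, 9, 2, -4]
step 7: [7, 9, -2]
step 8: [7, 9, -2, -7]
The first disagreement with the trace is at step 7, where the value should be top = -2.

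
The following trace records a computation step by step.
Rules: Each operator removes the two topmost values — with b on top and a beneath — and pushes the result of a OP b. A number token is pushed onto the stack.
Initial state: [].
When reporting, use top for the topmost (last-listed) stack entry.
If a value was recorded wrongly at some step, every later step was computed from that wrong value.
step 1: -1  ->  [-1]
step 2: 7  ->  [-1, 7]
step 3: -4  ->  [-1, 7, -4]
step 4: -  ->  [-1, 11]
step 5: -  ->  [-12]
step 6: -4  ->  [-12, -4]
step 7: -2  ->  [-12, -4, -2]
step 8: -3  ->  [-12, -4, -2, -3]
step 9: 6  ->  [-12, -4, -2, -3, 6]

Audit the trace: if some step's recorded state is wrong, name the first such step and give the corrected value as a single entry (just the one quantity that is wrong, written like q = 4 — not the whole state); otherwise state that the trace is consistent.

Recomputing the run from the initial state:
step 1: [-1]
step 2: [-1, 7]
step 3: [-1, 7, -4]
step 4: [-1, 11]
step 5: [-12]
step 6: [-12, -4]
step 7: [-12, -4, -2]
step 8: [-12, -4, -2, -3]
step 9: [-12, -4, -2, -3, 6]
This matches the trace at every step.

no error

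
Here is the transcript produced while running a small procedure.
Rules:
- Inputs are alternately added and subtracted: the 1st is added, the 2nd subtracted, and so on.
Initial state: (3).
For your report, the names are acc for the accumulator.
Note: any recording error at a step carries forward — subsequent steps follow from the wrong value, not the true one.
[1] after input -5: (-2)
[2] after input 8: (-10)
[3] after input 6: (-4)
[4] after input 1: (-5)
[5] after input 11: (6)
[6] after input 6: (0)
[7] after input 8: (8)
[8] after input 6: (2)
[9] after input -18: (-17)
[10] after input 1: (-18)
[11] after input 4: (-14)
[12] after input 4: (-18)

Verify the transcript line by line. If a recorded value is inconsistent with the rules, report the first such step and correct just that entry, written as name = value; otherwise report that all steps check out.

Recomputing the run from the initial state:
step 1: acc = -2
step 2: acc = -10
step 3: acc = -4
step 4: acc = -5
step 5: acc = 6
step 6: acc = 0
step 7: acc = 8
step 8: acc = 2
step 9: acc = -16
step 10: acc = -17
step 11: acc = -13
step 12: acc = -17
The first disagreement with the transcript is at step 9, where the value should be acc = -16.

step 9, acc = -16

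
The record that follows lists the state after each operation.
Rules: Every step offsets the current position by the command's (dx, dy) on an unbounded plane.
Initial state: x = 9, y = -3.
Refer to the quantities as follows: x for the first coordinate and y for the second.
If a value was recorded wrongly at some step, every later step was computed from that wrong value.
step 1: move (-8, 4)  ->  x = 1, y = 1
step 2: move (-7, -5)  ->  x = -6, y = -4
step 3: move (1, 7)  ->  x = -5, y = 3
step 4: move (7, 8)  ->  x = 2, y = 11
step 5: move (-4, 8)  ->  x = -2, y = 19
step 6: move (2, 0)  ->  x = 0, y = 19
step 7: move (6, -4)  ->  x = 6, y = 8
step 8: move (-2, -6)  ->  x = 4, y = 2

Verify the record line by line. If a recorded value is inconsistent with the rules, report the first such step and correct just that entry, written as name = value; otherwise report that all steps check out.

step 7, y = 15

Recomputing the run from the initial state:
step 1: x = 1, y = 1
step 2: x = -6, y = -4
step 3: x = -5, y = 3
step 4: x = 2, y = 11
step 5: x = -2, y = 19
step 6: x = 0, y = 19
step 7: x = 6, y = 15
step 8: x = 4, y = 9
The first disagreement with the record is at step 7, where the value should be y = 15.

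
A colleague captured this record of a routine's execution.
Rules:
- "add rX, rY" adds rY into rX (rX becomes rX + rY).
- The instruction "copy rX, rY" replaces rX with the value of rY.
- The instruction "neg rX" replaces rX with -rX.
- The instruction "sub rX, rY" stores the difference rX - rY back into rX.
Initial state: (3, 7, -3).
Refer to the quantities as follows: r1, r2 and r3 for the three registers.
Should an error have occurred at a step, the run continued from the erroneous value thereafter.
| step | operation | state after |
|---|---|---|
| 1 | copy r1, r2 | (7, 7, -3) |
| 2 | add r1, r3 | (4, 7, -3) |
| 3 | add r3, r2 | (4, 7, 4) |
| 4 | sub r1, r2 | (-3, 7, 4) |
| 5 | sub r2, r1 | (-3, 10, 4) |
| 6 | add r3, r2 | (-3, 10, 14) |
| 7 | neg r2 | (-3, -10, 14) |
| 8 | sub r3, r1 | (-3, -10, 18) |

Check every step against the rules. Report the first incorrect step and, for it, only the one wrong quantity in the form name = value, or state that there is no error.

step 8, r3 = 17

Step 1: r1 = 7 — no discrepancy.
Step 2: r1 = 7 + -3 = 4 — consistent with the record.
Step 3: r3 = -3 + 7 = 4 — verified.
Step 4: r1 = 4 - 7 = -3 — matches.
Step 5: r2 = 7 - -3 = 10 — consistent with the record.
Step 6: r3 = 4 + 10 = 14 — no discrepancy.
Step 7: r2 = -(10) = -10 — no discrepancy.
Step 8: r3 = 14 - -3 = 17 — the entry is off here.
Step 8 is the first one off; corrected, r3 = 17.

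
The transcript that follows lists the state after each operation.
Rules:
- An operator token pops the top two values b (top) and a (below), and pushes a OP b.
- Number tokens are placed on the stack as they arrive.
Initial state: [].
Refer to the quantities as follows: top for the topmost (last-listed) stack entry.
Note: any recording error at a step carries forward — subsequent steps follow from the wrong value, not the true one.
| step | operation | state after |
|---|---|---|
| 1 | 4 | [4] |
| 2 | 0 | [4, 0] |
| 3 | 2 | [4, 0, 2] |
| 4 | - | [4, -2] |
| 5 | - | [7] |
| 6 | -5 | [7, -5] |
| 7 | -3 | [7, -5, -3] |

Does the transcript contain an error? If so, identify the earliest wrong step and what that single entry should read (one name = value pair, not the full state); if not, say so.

1. push 4: top = 4 (confirmed correct)
2. push 0: top = 0 (matches)
3. push 2: top = 2 (no discrepancy)
4. 0 - 2 = -2 (verified)
5. 4 - -2 = 6 (not what was recorded)
First deviation found at step 5; the corrected entry is top = 6.

step 5, top = 6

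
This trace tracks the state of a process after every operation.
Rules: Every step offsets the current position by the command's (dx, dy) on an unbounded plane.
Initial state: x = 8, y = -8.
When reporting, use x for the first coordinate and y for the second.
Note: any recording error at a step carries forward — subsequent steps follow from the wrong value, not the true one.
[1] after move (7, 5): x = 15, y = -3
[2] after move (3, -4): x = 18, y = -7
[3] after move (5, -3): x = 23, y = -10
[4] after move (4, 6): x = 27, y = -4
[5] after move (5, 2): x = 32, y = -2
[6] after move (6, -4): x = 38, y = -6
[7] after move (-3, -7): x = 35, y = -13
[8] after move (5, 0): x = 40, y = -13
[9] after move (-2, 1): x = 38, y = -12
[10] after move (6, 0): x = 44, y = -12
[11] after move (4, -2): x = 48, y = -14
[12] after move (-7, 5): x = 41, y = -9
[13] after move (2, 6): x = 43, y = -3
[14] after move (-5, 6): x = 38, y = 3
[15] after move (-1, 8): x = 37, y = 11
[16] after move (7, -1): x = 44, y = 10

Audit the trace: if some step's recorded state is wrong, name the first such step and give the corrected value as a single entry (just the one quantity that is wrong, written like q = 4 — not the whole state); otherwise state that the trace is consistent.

no error

step 1: x = 8 + (7) = 15, y = -8 + (5) = -3 -> agrees with the trace
step 2: x = 15 + (3) = 18, y = -3 + (-4) = -7 -> confirmed correct
step 3: x = 18 + (5) = 23, y = -7 + (-3) = -10 -> checks out
step 4: x = 23 + (4) = 27, y = -10 + (6) = -4 -> same as recorded
step 5: x = 27 + (5) = 32, y = -4 + (2) = -2 -> confirmed correct
step 6: x = 32 + (6) = 38, y = -2 + (-4) = -6 -> verified
step 7: x = 38 + (-3) = 35, y = -6 + (-7) = -13 -> matches
step 8: x = 35 + (5) = 40, y = -13 + (0) = -13 -> consistent with the trace
step 9: x = 40 + (-2) = 38, y = -13 + (1) = -12 -> no discrepancy
step 10: x = 38 + (6) = 44, y = -12 + (0) = -12 -> matches
step 11: x = 44 + (4) = 48, y = -12 + (-2) = -14 -> exactly as logged
step 12: x = 48 + (-7) = 41, y = -14 + (5) = -9 -> exactly as logged
step 13: x = 41 + (2) = 43, y = -9 + (6) = -3 -> agrees with the trace
step 14: x = 43 + (-5) = 38, y = -3 + (6) = 3 -> in agreement
step 15: x = 38 + (-1) = 37, y = 3 + (8) = 11 -> confirmed correct
step 16: x = 37 + (7) = 44, y = 11 + (-1) = 10 -> consistent with the trace
Each recorded entry agrees with the recomputation.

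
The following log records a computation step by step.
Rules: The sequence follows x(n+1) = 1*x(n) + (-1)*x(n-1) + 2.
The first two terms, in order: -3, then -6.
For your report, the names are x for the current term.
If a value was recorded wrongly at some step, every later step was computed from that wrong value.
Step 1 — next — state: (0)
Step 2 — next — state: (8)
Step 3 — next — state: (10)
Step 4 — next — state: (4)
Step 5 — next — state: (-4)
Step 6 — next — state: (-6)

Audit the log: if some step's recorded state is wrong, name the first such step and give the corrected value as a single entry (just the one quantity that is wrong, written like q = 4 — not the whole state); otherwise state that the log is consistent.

step 1, x = -1

Step 1: x = 1*(-6) + (-1)*(-3) + (2) = -1 — not what was recorded.
The audit stops at step 1: the recorded entry is wrong and should be x = -1.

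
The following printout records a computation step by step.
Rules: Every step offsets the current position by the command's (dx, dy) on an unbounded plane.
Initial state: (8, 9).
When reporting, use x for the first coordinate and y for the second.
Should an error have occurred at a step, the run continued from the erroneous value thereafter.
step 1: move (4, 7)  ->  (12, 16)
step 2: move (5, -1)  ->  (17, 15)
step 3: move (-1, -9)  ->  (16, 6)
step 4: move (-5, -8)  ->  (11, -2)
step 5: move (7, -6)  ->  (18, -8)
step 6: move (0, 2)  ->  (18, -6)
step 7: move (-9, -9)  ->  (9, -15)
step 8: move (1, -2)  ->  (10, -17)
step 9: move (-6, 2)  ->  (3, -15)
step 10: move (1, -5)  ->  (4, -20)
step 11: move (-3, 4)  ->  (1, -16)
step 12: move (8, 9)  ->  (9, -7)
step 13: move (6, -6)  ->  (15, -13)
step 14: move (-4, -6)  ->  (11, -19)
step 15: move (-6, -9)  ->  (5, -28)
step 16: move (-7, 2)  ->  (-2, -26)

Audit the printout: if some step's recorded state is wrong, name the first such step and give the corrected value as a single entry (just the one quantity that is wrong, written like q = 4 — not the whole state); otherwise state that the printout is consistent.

step 9, x = 4

step 1: x = 8 + (4) = 12, y = 9 + (7) = 16 -> matches
step 2: x = 12 + (5) = 17, y = 16 + (-1) = 15 -> agrees with the printout
step 3: x = 17 + (-1) = 16, y = 15 + (-9) = 6 -> same as recorded
step 4: x = 16 + (-5) = 11, y = 6 + (-8) = -2 -> same as recorded
step 5: x = 11 + (7) = 18, y = -2 + (-6) = -8 -> verified
step 6: x = 18 + (0) = 18, y = -8 + (2) = -6 -> in agreement
step 7: x = 18 + (-9) = 9, y = -6 + (-9) = -15 -> confirmed correct
step 8: x = 9 + (1) = 10, y = -15 + (-2) = -17 -> no discrepancy
step 9: x = 10 + (-6) = 4, y = -17 + (2) = -15 -> the entry is off here
The audit stops at step 9: the recorded entry is wrong and should be x = 4.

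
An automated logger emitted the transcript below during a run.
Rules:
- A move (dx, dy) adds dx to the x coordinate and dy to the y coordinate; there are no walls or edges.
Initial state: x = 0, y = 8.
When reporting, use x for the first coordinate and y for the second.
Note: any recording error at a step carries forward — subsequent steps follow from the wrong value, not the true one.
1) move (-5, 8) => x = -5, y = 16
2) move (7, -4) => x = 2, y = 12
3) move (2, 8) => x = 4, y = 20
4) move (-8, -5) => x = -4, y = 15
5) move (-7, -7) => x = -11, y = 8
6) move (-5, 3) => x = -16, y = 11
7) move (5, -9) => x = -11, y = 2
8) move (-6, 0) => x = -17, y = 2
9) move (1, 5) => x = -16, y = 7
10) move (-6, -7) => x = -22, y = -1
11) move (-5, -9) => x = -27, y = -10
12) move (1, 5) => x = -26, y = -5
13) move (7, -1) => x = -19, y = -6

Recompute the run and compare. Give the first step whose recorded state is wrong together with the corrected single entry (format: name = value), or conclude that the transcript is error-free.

step 1: x = 0 + (-5) = -5, y = 8 + (8) = 16 -> verified
step 2: x = -5 + (7) = 2, y = 16 + (-4) = 12 -> exactly as logged
step 3: x = 2 + (2) = 4, y = 12 + (8) = 20 -> in agreement
step 4: x = 4 + (-8) = -4, y = 20 + (-5) = 15 -> confirmed correct
step 5: x = -4 + (-7) = -11, y = 15 + (-7) = 8 -> exactly as logged
step 6: x = -11 + (-5) = -16, y = 8 + (3) = 11 -> in agreement
step 7: x = -16 + (5) = -11, y = 11 + (-9) = 2 -> no discrepancy
step 8: x = -11 + (-6) = -17, y = 2 + (0) = 2 -> no discrepancy
step 9: x = -17 + (1) = -16, y = 2 + (5) = 7 -> exactly as logged
step 10: x = -16 + (-6) = -22, y = 7 + (-7) = 0 -> a discrepancy with the transcript
That makes step 10 the first incorrect line — y = 0 is what it should show.

step 10, y = 0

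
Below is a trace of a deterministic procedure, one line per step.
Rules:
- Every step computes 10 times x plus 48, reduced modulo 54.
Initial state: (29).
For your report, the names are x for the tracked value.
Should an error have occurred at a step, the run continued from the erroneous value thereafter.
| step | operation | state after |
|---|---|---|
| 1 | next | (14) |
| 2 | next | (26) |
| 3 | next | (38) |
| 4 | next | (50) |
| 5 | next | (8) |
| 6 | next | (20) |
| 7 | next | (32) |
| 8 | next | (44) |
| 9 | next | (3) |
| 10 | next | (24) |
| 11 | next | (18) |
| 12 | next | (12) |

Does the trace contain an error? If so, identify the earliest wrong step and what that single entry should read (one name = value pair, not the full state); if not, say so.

Step 1: x = (10*29 + 48) mod 54 = 14 — verified.
Step 2: x = (10*14 + 48) mod 54 = 26 — confirmed correct.
Step 3: x = (10*26 + 48) mod 54 = 38 — confirmed correct.
Step 4: x = (10*38 + 48) mod 54 = 50 — in agreement.
Step 5: x = (10*50 + 48) mod 54 = 8 — confirmed correct.
Step 6: x = (10*8 + 48) mod 54 = 20 — same as recorded.
Step 7: x = (10*20 + 48) mod 54 = 32 — exactly as logged.
Step 8: x = (10*32 + 48) mod 54 = 44 — consistent with the trace.
Step 9: x = (10*44 + 48) mod 54 = 2 — the entry is off here.
Step 9 is the first one off; corrected, x = 2.

step 9, x = 2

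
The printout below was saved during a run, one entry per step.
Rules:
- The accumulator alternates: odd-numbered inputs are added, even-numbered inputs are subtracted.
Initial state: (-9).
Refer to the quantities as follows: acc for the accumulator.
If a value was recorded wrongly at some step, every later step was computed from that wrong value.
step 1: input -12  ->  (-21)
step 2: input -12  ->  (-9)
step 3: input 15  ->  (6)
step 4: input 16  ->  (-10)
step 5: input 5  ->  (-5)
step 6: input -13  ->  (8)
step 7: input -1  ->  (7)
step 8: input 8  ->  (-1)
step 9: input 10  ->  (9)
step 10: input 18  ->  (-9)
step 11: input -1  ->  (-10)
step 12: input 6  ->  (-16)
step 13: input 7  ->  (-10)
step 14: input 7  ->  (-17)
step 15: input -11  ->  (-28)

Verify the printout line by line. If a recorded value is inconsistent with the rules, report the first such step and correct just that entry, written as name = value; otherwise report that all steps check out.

Recomputing the run from the initial state:
step 1: acc = -21
step 2: acc = -9
step 3: acc = 6
step 4: acc = -10
step 5: acc = -5
step 6: acc = 8
step 7: acc = 7
step 8: acc = -1
step 9: acc = 9
step 10: acc = -9
step 11: acc = -10
step 12: acc = -16
step 13: acc = -9
step 14: acc = -16
step 15: acc = -27
The first disagreement with the printout is at step 13, where the value should be acc = -9.

step 13, acc = -9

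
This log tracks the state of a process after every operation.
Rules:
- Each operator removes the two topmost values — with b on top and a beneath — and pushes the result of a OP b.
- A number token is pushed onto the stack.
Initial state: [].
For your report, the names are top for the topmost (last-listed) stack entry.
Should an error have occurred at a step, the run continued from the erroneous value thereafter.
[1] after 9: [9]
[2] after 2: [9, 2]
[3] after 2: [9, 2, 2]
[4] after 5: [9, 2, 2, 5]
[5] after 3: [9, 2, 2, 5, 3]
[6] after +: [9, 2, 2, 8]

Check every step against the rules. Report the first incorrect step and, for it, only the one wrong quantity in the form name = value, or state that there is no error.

no error

1. push 9: top = 9 (exactly as logged)
2. push 2: top = 2 (verified)
3. push 2: top = 2 (verified)
4. push 5: top = 5 (checks out)
5. push 3: top = 3 (same as recorded)
6. 5 + 3 = 8 (in agreement)
All entries verified; no error found.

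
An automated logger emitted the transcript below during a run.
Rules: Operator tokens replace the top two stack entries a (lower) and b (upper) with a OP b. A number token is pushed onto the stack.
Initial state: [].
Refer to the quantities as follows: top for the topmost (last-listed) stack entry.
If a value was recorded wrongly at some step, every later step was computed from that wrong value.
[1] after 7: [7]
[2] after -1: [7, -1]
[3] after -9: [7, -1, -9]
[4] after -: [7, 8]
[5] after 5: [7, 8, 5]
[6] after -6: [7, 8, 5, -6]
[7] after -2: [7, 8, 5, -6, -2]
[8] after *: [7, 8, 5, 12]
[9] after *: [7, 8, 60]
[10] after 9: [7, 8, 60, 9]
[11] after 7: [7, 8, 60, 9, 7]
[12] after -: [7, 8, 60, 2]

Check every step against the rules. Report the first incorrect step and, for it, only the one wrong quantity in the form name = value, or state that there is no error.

no error

step 1: push 7: top = 7 -> in agreement
step 2: push -1: top = -1 -> in agreement
step 3: push -9: top = -9 -> in agreement
step 4: -1 - -9 = 8 -> consistent with the transcript
step 5: push 5: top = 5 -> same as recorded
step 6: push -6: top = -6 -> matches
step 7: push -2: top = -2 -> checks out
step 8: -6 * -2 = 12 -> consistent with the transcript
step 9: 5 * 12 = 60 -> consistent with the transcript
step 10: push 9: top = 9 -> verified
step 11: push 7: top = 7 -> matches
step 12: 9 - 7 = 2 -> same as recorded
Every step is consistent.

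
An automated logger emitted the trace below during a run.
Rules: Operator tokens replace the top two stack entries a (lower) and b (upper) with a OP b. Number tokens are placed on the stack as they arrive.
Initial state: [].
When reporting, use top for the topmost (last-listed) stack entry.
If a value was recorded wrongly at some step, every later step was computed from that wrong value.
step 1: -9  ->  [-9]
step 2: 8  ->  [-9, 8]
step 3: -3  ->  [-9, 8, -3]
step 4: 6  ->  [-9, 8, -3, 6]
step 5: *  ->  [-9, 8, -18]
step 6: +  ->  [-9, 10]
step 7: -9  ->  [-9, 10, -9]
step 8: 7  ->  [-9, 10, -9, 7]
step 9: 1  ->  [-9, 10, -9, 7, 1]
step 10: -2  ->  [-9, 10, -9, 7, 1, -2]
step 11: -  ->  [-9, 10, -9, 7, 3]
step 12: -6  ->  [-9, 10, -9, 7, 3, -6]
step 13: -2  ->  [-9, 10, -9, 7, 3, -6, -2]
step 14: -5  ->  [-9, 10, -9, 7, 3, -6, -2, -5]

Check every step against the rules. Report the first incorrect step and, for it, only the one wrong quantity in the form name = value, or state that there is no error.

step 6, top = -10

Step 1: push -9: top = -9 — same as recorded.
Step 2: push 8: top = 8 — agrees with the trace.
Step 3: push -3: top = -3 — verified.
Step 4: push 6: top = 6 — confirmed correct.
Step 5: -3 * 6 = -18 — agrees with the trace.
Step 6: 8 + -18 = -10 — the trace disagrees here.
First incorrect step: 6; the correct value is top = -10.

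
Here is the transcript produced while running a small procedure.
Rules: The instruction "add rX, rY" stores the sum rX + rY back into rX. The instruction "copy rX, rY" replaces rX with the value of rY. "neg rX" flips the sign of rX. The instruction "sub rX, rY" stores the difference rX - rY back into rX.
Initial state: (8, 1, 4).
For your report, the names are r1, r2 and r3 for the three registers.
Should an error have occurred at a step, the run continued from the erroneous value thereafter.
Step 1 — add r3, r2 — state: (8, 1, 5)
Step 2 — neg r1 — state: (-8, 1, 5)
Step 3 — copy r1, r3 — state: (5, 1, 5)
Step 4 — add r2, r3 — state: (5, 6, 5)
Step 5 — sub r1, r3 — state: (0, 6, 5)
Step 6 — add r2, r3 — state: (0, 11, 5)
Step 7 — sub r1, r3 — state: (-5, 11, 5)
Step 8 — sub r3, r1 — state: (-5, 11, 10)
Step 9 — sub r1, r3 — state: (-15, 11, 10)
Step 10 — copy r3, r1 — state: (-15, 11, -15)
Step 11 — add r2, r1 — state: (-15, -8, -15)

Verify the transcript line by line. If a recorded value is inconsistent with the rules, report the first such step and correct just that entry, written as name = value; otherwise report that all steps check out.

step 11, r2 = -4

Recomputing the run from the initial state:
step 1: r1 = 8, r2 = 1, r3 = 5
step 2: r1 = -8, r2 = 1, r3 = 5
step 3: r1 = 5, r2 = 1, r3 = 5
step 4: r1 = 5, r2 = 6, r3 = 5
step 5: r1 = 0, r2 = 6, r3 = 5
step 6: r1 = 0, r2 = 11, r3 = 5
step 7: r1 = -5, r2 = 11, r3 = 5
step 8: r1 = -5, r2 = 11, r3 = 10
step 9: r1 = -15, r2 = 11, r3 = 10
step 10: r1 = -15, r2 = 11, r3 = -15
step 11: r1 = -15, r2 = -4, r3 = -15
The first disagreement with the transcript is at step 11, where the value should be r2 = -4.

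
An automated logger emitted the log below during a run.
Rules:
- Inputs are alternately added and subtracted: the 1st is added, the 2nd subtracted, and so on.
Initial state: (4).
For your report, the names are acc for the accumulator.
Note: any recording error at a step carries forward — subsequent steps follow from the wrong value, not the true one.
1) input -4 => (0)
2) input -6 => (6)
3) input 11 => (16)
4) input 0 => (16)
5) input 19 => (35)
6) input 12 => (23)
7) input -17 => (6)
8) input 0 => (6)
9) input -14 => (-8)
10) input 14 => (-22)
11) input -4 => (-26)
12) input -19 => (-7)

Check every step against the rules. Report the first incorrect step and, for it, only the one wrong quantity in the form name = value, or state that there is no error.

1. acc = 4 + -4 = 0 (in agreement)
2. acc = 0 - -6 = 6 (in agreement)
3. acc = 6 + 11 = 17 (this is not what the log shows)
First incorrect step: 3; the correct value is acc = 17.

step 3, acc = 17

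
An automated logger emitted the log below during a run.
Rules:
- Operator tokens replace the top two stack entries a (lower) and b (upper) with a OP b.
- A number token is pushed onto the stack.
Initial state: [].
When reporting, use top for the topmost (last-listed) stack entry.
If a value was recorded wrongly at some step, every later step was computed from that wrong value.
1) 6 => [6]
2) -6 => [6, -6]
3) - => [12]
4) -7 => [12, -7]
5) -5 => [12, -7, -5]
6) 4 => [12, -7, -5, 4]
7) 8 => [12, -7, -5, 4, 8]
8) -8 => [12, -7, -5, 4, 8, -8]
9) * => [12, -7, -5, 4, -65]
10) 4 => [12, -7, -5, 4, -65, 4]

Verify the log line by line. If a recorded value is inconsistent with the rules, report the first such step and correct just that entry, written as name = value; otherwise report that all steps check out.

step 1: push 6: top = 6 -> same as recorded
step 2: push -6: top = -6 -> matches
step 3: 6 - -6 = 12 -> matches
step 4: push -7: top = -7 -> in agreement
step 5: push -5: top = -5 -> confirmed correct
step 6: push 4: top = 4 -> exactly as logged
step 7: push 8: top = 8 -> agrees with the log
step 8: push -8: top = -8 -> matches
step 9: 8 * -8 = -64 -> the recorded entry deviates here
Conclusion: step 9 carries the first error; the entry should be top = -64.

step 9, top = -64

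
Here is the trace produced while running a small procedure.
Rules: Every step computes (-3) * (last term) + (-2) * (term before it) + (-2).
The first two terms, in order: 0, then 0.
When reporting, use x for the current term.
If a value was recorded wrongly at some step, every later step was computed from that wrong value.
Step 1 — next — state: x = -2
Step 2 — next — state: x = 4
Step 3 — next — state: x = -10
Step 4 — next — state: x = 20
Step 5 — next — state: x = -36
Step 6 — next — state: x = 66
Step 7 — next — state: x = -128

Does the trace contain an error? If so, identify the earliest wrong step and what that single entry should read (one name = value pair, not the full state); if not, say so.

step 5, x = -42

step 1: x = -3*(0) + (-2)*(0) + (-2) = -2 -> verified
step 2: x = -3*(-2) + (-2)*(0) + (-2) = 4 -> agrees with the trace
step 3: x = -3*(4) + (-2)*(-2) + (-2) = -10 -> same as recorded
step 4: x = -3*(-10) + (-2)*(4) + (-2) = 20 -> in agreement
step 5: x = -3*(20) + (-2)*(-10) + (-2) = -42 -> first mismatch against the trace
The earliest wrong entry is at step 5: it should read x = -42.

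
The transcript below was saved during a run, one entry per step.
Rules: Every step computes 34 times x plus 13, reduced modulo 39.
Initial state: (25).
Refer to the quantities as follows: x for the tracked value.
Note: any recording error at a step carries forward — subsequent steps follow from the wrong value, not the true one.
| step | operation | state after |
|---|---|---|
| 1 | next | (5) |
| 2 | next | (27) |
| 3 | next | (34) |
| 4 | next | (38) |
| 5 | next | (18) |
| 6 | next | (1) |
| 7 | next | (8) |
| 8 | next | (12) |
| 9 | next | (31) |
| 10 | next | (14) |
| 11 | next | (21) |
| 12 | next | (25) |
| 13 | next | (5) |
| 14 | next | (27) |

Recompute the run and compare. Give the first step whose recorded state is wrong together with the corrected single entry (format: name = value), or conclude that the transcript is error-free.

no error

Recomputing the run from the initial state:
step 1: x = 5
step 2: x = 27
step 3: x = 34
step 4: x = 38
step 5: x = 18
step 6: x = 1
step 7: x = 8
step 8: x = 12
step 9: x = 31
step 10: x = 14
step 11: x = 21
step 12: x = 25
step 13: x = 5
step 14: x = 27
This matches the transcript at every step.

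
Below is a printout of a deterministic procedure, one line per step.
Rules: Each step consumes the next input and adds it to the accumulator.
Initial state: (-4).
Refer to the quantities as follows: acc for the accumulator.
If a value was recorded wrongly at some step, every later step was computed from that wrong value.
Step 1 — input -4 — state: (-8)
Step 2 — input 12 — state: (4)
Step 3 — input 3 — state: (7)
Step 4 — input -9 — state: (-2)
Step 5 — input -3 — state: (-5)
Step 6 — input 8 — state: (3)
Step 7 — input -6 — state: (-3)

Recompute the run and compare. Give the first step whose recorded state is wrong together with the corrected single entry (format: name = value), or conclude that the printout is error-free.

step 1: acc = -4 + -4 = -8 -> exactly as logged
step 2: acc = -8 + 12 = 4 -> verified
step 3: acc = 4 + 3 = 7 -> matches
step 4: acc = 7 + -9 = -2 -> confirmed correct
step 5: acc = -2 + -3 = -5 -> matches
step 6: acc = -5 + 8 = 3 -> confirmed correct
step 7: acc = 3 + -6 = -3 -> no discrepancy
All steps check out; nothing to correct.

no error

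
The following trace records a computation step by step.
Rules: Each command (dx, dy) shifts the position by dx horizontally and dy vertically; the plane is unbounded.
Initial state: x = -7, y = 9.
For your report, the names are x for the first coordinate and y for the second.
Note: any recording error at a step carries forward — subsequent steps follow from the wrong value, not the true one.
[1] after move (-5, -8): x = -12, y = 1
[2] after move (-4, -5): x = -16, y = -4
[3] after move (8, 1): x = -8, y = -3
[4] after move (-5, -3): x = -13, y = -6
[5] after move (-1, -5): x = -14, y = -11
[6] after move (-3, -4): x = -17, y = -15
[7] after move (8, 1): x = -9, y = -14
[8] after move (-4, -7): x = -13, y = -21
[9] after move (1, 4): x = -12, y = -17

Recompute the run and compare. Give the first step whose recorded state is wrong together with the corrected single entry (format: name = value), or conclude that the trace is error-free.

step 1: x = -7 + (-5) = -12, y = 9 + (-8) = 1 -> same as recorded
step 2: x = -12 + (-4) = -16, y = 1 + (-5) = -4 -> in agreement
step 3: x = -16 + (8) = -8, y = -4 + (1) = -3 -> in agreement
step 4: x = -8 + (-5) = -13, y = -3 + (-3) = -6 -> consistent with the trace
step 5: x = -13 + (-1) = -14, y = -6 + (-5) = -11 -> same as recorded
step 6: x = -14 + (-3) = -17, y = -11 + (-4) = -15 -> confirmed correct
step 7: x = -17 + (8) = -9, y = -15 + (1) = -14 -> same as recorded
step 8: x = -9 + (-4) = -13, y = -14 + (-7) = -21 -> no discrepancy
step 9: x = -13 + (1) = -12, y = -21 + (4) = -17 -> no discrepancy
The whole run recomputes cleanly — no discrepancies.

no error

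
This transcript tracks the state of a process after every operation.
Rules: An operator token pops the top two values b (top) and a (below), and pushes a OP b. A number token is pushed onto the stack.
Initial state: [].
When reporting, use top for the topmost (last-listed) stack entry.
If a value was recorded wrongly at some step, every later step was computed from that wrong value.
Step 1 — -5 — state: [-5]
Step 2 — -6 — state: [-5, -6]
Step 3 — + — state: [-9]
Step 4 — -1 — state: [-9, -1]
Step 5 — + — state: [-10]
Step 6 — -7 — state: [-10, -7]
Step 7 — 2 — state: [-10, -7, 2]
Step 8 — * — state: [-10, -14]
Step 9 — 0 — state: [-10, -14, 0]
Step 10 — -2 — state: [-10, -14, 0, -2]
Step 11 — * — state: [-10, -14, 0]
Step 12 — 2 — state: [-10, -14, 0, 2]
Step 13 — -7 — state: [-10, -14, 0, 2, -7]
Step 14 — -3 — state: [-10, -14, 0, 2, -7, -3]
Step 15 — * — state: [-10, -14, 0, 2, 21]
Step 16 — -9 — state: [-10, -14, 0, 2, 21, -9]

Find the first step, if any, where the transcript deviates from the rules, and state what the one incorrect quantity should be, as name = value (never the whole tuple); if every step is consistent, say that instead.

Recomputing the run from the initial state:
step 1: [-5]
step 2: [-5, -6]
step 3: [-11]
step 4: [-11, -1]
step 5: [-12]
step 6: [-12, -7]
step 7: [-12, -7, 2]
step 8: [-12, -14]
step 9: [-12, -14, 0]
step 10: [-12, -14, 0, -2]
step 11: [-12, -14, 0]
step 12: [-12, -14, 0, 2]
step 13: [-12, -14, 0, 2, -7]
step 14: [-12, -14, 0, 2, -7, -3]
step 15: [-12, -14, 0, 2, 21]
step 16: [-12, -14, 0, 2, 21, -9]
The first disagreement with the transcript is at step 3, where the value should be top = -11.

step 3, top = -11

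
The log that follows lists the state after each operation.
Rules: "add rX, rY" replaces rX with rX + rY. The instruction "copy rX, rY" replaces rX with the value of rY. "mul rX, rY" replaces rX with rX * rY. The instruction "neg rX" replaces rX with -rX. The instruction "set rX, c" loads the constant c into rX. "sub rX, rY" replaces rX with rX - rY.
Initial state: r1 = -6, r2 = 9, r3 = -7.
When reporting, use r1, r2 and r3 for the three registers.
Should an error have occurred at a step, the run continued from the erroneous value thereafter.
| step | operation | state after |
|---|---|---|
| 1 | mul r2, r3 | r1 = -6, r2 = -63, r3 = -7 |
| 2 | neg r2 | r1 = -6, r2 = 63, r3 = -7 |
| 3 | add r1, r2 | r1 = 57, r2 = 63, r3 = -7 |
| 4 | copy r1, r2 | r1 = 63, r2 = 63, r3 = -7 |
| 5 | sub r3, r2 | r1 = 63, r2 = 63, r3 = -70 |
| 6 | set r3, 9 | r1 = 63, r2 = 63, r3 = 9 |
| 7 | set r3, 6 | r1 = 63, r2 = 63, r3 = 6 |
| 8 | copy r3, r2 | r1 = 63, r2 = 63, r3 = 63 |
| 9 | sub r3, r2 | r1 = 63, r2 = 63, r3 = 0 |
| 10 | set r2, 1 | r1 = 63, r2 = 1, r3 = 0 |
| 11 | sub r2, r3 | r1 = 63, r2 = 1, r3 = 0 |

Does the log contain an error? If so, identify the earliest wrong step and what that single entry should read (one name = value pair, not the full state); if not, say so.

Recomputing the run from the initial state:
step 1: r1 = -6, r2 = -63, r3 = -7
step 2: r1 = -6, r2 = 63, r3 = -7
step 3: r1 = 57, r2 = 63, r3 = -7
step 4: r1 = 63, r2 = 63, r3 = -7
step 5: r1 = 63, r2 = 63, r3 = -70
step 6: r1 = 63, r2 = 63, r3 = 9
step 7: r1 = 63, r2 = 63, r3 = 6
step 8: r1 = 63, r2 = 63, r3 = 63
step 9: r1 = 63, r2 = 63, r3 = 0
step 10: r1 = 63, r2 = 1, r3 = 0
step 11: r1 = 63, r2 = 1, r3 = 0
This matches the log at every step.

no error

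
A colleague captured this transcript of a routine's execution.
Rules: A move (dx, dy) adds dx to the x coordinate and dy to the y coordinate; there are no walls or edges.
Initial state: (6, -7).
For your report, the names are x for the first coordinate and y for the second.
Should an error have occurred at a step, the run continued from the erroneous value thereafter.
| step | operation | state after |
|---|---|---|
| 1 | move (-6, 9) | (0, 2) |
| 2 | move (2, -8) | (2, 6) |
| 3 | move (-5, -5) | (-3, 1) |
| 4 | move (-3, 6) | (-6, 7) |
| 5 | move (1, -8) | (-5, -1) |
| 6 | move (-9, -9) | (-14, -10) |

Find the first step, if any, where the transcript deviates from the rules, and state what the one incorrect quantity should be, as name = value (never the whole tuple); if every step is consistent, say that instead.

Recomputing the run from the initial state:
step 1: x = 0, y = 2
step 2: x = 2, y = -6
step 3: x = -3, y = -11
step 4: x = -6, y = -5
step 5: x = -5, y = -13
step 6: x = -14, y = -22
The first disagreement with the transcript is at step 2, where the value should be y = -6.

step 2, y = -6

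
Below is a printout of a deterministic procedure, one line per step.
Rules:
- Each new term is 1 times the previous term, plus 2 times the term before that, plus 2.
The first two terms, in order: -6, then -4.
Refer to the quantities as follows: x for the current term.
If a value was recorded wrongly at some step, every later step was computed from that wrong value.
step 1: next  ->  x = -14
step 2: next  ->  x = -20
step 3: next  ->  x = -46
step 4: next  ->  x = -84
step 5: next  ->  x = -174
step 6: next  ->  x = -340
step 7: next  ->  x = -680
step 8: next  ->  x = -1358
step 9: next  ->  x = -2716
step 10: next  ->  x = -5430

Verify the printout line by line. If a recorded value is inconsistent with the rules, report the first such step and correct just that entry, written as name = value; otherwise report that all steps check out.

1. x = 1*(-4) + (2)*(-6) + (2) = -14 (verified)
2. x = 1*(-14) + (2)*(-4) + (2) = -20 (matches)
3. x = 1*(-20) + (2)*(-14) + (2) = -46 (confirmed correct)
4. x = 1*(-46) + (2)*(-20) + (2) = -84 (checks out)
5. x = 1*(-84) + (2)*(-46) + (2) = -174 (checks out)
6. x = 1*(-174) + (2)*(-84) + (2) = -340 (no discrepancy)
7. x = 1*(-340) + (2)*(-174) + (2) = -686 (the printout disagrees here)
Conclusion: step 7 carries the first error; the entry should be x = -686.

step 7, x = -686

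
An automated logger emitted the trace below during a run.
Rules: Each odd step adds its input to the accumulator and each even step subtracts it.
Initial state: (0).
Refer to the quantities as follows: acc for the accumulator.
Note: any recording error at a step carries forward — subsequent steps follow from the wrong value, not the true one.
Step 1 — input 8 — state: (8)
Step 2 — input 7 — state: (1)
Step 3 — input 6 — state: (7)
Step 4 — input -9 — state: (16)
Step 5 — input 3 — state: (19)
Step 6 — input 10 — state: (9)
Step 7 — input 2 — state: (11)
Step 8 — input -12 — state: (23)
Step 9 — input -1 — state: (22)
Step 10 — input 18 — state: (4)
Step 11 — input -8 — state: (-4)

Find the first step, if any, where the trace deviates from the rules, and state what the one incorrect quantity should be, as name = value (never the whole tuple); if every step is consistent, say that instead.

1. acc = 0 + 8 = 8 (confirmed correct)
2. acc = 8 - 7 = 1 (exactly as logged)
3. acc = 1 + 6 = 7 (confirmed correct)
4. acc = 7 - -9 = 16 (same as recorded)
5. acc = 16 + 3 = 19 (exactly as logged)
6. acc = 19 - 10 = 9 (consistent with the trace)
7. acc = 9 + 2 = 11 (verified)
8. acc = 11 - -12 = 23 (in agreement)
9. acc = 23 + -1 = 22 (agrees with the trace)
10. acc = 22 - 18 = 4 (consistent with the trace)
11. acc = 4 + -8 = -4 (same as recorded)
Each recorded entry agrees with the recomputation.

no error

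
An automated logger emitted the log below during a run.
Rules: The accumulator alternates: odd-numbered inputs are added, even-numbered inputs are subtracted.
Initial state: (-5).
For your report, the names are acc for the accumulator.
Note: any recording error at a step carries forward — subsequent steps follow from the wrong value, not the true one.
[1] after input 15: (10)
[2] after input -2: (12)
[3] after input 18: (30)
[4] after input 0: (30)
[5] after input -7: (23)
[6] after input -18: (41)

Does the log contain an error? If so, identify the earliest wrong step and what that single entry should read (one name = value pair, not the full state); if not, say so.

no error

Recomputing the run from the initial state:
step 1: acc = 10
step 2: acc = 12
step 3: acc = 30
step 4: acc = 30
step 5: acc = 23
step 6: acc = 41
This matches the log at every step.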